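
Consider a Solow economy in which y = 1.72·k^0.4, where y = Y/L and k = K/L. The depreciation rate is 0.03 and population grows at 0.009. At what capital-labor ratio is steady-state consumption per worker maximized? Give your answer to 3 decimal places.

Capital per worker breaks even when investment replaces (n + δ)·k; here n + δ = 0.039.
Setting f'(k) = n+δ gives 0.4·1.72·k^(0.4−1) = 0.039, hence k_gold = (0.4·1.72/0.039)^(1/0.6) ≈ 119.5473.

k_gold ≈ 119.547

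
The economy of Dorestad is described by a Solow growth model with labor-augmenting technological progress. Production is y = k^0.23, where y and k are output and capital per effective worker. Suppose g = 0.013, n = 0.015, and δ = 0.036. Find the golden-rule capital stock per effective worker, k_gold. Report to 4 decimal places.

k_gold ≈ 5.2661

Capital per effective worker breaks even when investment replaces (n + g + δ)·k; here n + g + δ = 0.064.
Golden rule sets MPK = n+g+δ: 0.23·k^(0.23−1) = 0.064, so k_gold = (0.23/0.064)^(1/0.77) ≈ 5.2661.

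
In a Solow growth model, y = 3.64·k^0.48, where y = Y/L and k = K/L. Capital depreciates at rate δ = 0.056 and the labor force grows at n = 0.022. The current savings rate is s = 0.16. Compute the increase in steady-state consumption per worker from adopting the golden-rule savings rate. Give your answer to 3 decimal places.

Δc ≈ 13.821

Break-even investment rate: n + δ = 0.022 + 0.056 = 0.078.
Current steady state (s = 0.16): k* = (0.16·3.64/0.078)^(1/0.52) ≈ 47.7628, y* = 3.64·47.7628^0.48 ≈ 23.2844, c* = (1−0.16)·23.2844 ≈ 19.5589.
At the golden rule the marginal product of capital equals n+δ: 0.48·3.64·k^(0.48−1) = 0.078. Solving, k_gold = (0.48·3.64/0.078)^(1/0.52) ≈ 395.0307.
y_gold = 3.64·395.0307^0.48 ≈ 64.1925, c_gold = y_gold − 0.078·k_gold ≈ 33.3801.
Gain: Δc = 33.3801 − 19.5589 ≈ 13.8212.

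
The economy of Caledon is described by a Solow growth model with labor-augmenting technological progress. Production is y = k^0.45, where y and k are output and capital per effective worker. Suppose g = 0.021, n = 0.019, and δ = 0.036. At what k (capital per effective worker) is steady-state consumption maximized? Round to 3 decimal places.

Break-even investment rate: n + g + δ = 0.019 + 0.021 + 0.036 = 0.076.
Maximizing c = f(k) − (n+g+δ)·k gives f'(k) = n+g+δ, i.e. 0.45·k^(0.45−1) = 0.076, so k_gold = (0.45/0.076)^(1/0.55) ≈ 25.3724.

k_gold ≈ 25.372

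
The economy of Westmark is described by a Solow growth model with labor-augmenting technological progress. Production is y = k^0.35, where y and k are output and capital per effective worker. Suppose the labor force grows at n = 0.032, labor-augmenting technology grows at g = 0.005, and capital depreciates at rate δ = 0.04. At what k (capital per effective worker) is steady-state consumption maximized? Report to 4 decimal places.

k_gold ≈ 10.2721

n + g + δ = 0.032 + 0.005 + 0.04 = 0.077.
At the golden rule the marginal product of capital equals n+g+δ: 0.35·k^(0.35−1) = 0.077. Solving, k_gold = (0.35/0.077)^(1/0.65) ≈ 10.2721.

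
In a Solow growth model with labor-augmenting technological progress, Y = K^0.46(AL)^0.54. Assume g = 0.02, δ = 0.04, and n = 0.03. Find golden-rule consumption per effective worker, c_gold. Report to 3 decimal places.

Capital per effective worker breaks even when investment replaces (n + g + δ)·k; here n + g + δ = 0.09.
Golden rule sets MPK = n+g+δ: 0.46·k^(0.46−1) = 0.09, so k_gold = (0.46/0.09)^(1/0.54) ≈ 20.5147.
y_gold = 20.5147^0.46 ≈ 4.0137.
c_gold = y_gold − (n+g+δ)·k_gold = 4.0137 − 0.09·20.5147 ≈ 2.1674.

c_gold ≈ 2.167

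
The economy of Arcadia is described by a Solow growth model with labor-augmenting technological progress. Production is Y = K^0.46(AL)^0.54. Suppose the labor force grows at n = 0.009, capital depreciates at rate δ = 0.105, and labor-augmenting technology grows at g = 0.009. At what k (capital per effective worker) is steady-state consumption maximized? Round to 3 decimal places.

k_gold ≈ 11.504

The effective depreciation rate is n + g + δ = 0.009 + 0.009 + 0.105 = 0.123.
At the golden rule the marginal product of capital equals n+g+δ: 0.46·k^(0.46−1) = 0.123. Solving, k_gold = (0.46/0.123)^(1/0.54) ≈ 11.5037.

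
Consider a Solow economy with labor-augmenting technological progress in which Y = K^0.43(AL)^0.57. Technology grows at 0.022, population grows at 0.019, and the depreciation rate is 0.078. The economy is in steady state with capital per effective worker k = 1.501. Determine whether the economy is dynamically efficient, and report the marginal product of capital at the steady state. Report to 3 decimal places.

dynamically efficient; MPK ≈ 0.341

Break-even investment rate: n + g + δ = 0.019 + 0.022 + 0.078 = 0.119.
MPK = 0.43·k^(0.43−1) = 0.43·1.501^(-0.57) ≈ 0.3411.
MPK > 0.119, so the economy is dynamically efficient (under-saving).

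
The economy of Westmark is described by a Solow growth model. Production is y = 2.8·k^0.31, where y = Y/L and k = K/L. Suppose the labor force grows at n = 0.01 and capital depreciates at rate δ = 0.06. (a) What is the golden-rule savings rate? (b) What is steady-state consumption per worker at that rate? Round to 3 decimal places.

Break-even investment rate: n + δ = 0.01 + 0.06 = 0.07.
For Cobb-Douglas, s_gold equals capital's share: s_gold = 0.31.
At the golden rule the marginal product of capital equals n+δ: 0.31·2.8·k^(0.31−1) = 0.07. Solving, k_gold = (0.31·2.8/0.07)^(1/0.69) ≈ 38.4299.
y_gold = 2.8·38.4299^0.31 ≈ 8.6777; c_gold = (1−0.31)·y_gold ≈ 5.9876.

(a) s_gold = 0.310; (b) c_gold ≈ 5.988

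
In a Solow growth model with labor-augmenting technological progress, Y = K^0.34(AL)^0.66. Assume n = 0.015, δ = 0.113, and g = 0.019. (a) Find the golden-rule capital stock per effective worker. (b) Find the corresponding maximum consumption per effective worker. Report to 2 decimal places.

(a) k_gold ≈ 3.56; (b) c_gold ≈ 1.02

Capital per effective worker breaks even when investment replaces (n + g + δ)·k; here n + g + δ = 0.147.
Maximizing c = f(k) − (n+g+δ)·k gives f'(k) = n+g+δ, i.e. 0.34·k^(0.34−1) = 0.147, so k_gold = (0.34/0.147)^(1/0.66) ≈ 3.5625.
y_gold = 3.5625^0.34 ≈ 1.5403; c_gold = y_gold − 0.147·k_gold ≈ 1.0166.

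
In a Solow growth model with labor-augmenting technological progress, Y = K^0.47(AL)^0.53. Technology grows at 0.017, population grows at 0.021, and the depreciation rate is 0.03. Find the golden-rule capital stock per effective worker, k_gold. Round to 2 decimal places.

k_gold ≈ 38.38

The effective depreciation rate is n + g + δ = 0.021 + 0.017 + 0.03 = 0.068.
Golden rule sets MPK = n+g+δ: 0.47·k^(0.47−1) = 0.068, so k_gold = (0.47/0.068)^(1/0.53) ≈ 38.3822.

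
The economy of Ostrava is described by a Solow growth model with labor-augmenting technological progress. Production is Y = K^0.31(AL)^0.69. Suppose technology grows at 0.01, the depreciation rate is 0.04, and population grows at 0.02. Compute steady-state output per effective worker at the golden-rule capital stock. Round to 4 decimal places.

y_gold ≈ 1.9514

n + g + δ = 0.02 + 0.01 + 0.04 = 0.07.
Golden rule sets MPK = n+g+δ: 0.31·k^(0.31−1) = 0.07, so k_gold = (0.31/0.07)^(1/0.69) ≈ 8.6420.
Output: y_gold = k_gold^0.31 = 8.6420^0.31 ≈ 1.9514.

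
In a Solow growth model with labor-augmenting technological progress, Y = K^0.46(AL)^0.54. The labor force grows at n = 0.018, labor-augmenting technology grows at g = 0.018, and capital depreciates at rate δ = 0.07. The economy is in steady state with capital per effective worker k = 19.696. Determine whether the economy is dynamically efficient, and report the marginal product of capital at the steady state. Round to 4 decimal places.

The effective depreciation rate is n + g + δ = 0.018 + 0.018 + 0.07 = 0.106.
MPK = 0.46·k^(0.46−1) = 0.46·19.696^(-0.54) ≈ 0.0920.
MPK < 0.106, so the economy is dynamically inefficient (over-saving).

dynamically inefficient; MPK ≈ 0.0920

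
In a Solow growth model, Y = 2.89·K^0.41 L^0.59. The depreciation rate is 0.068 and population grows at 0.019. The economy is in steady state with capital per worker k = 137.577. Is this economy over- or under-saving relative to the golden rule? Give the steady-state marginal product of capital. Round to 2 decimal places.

over-saving; MPK ≈ 0.06

Capital per worker breaks even when investment replaces (n + δ)·k; here n + δ = 0.087.
MPK = 0.41·2.89·k^(0.41−1) = 0.41·2.89·137.577^(-0.59) ≈ 0.0649.
MPK < 0.087, so the economy is dynamically inefficient (over-saving).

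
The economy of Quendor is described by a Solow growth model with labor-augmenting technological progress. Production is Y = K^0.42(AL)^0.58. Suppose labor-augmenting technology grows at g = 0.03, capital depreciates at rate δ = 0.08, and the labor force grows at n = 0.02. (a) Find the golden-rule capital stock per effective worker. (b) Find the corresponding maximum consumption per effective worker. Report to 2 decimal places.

The effective depreciation rate is n + g + δ = 0.02 + 0.03 + 0.08 = 0.13.
Setting f'(k) = n+g+δ gives 0.42·k^(0.42−1) = 0.13, hence k_gold = (0.42/0.13)^(1/0.58) ≈ 7.5529.
y_gold = 7.5529^0.42 ≈ 2.3378; c_gold = y_gold − 0.13·k_gold ≈ 1.3559.

(a) k_gold ≈ 7.55; (b) c_gold ≈ 1.36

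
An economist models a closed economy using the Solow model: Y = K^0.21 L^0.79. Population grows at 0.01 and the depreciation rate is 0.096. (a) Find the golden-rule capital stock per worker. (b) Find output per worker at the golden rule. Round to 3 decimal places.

The effective depreciation rate is n + δ = 0.01 + 0.096 = 0.106.
Maximizing c = f(k) − (n+δ)·k gives f'(k) = n+δ, i.e. 0.21·k^(0.21−1) = 0.106, so k_gold = (0.21/0.106)^(1/0.79) ≈ 2.3760.
y_gold = 2.3760^0.21 ≈ 1.1993.

(a) k_gold ≈ 2.376; (b) y_gold ≈ 1.199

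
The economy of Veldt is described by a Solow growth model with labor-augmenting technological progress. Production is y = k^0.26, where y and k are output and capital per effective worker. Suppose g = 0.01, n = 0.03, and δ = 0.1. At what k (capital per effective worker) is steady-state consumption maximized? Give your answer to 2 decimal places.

k_gold ≈ 2.31

The effective depreciation rate is n + g + δ = 0.03 + 0.01 + 0.1 = 0.14.
At the golden rule the marginal product of capital equals n+g+δ: 0.26·k^(0.26−1) = 0.14. Solving, k_gold = (0.26/0.14)^(1/0.74) ≈ 2.3084.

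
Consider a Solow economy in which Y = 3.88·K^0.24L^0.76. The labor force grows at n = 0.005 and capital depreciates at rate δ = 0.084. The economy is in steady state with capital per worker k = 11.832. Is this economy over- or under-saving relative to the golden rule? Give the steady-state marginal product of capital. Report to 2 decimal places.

Capital per worker breaks even when investment replaces (n + δ)·k; here n + δ = 0.089.
MPK = 0.24·3.88·k^(0.24−1) = 0.24·3.88·11.832^(-0.76) ≈ 0.1424.
MPK > 0.089, so the economy is dynamically efficient (under-saving).

under-saving; MPK ≈ 0.14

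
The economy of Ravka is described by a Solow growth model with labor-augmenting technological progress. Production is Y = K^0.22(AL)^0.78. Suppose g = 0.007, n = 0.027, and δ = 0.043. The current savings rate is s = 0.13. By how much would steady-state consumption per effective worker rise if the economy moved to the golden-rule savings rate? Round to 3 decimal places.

Δc ≈ 0.040

Break-even investment rate: n + g + δ = 0.027 + 0.007 + 0.043 = 0.077.
Current steady state (s = 0.13): k* = (0.13/0.077)^(1/0.78) ≈ 1.9571, y* = 1.9571^0.22 ≈ 1.1592, c* = (1−0.13)·1.1592 ≈ 1.0085.
At the golden rule the marginal product of capital equals n+g+δ: 0.22·k^(0.22−1) = 0.077. Solving, k_gold = (0.22/0.077)^(1/0.78) ≈ 3.8417.
y_gold = 3.8417^0.22 ≈ 1.3446, c_gold = y_gold − 0.077·k_gold ≈ 1.0488.
Gain: Δc = 1.0488 − 1.0085 ≈ 0.0403.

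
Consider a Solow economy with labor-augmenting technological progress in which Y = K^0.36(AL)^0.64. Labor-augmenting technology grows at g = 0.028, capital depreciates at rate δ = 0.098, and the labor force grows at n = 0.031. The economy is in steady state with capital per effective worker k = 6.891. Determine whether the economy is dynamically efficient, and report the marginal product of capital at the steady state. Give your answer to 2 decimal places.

dynamically inefficient; MPK ≈ 0.10

Break-even investment rate: n + g + δ = 0.031 + 0.028 + 0.098 = 0.157.
MPK = 0.36·k^(0.36−1) = 0.36·6.891^(-0.64) ≈ 0.1047.
MPK < 0.157, so the economy is dynamically inefficient (over-saving).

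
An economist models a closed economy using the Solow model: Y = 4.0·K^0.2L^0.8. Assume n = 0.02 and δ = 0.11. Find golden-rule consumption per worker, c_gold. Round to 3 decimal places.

c_gold ≈ 5.040

Break-even investment rate: n + δ = 0.02 + 0.11 = 0.13.
At the golden rule the marginal product of capital equals n+δ: 0.2·4.0·k^(0.2−1) = 0.13. Solving, k_gold = (0.2·4.0/0.13)^(1/0.8) ≈ 9.6924.
y_gold = 4.0·9.6924^0.2 ≈ 6.3001.
c_gold = y_gold − (n+δ)·k_gold = 6.3001 − 0.13·9.6924 ≈ 5.0401.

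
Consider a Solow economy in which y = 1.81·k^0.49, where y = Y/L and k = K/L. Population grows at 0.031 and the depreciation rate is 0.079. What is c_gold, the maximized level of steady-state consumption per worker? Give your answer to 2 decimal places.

n + δ = 0.031 + 0.079 = 0.11.
Golden rule sets MPK = n+δ: 0.49·1.81·k^(0.49−1) = 0.11, so k_gold = (0.49·1.81/0.11)^(1/0.51) ≈ 59.8985.
y_gold = 1.81·59.8985^0.49 ≈ 13.4466.
c_gold = y_gold − (n+δ)·k_gold = 13.4466 − 0.11·59.8985 ≈ 6.8578.

c_gold ≈ 6.86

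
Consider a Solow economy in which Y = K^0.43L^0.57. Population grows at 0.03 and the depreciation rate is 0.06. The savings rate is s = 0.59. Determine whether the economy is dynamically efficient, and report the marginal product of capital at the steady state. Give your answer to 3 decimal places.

dynamically inefficient; MPK ≈ 0.066

Break-even investment rate: n + δ = 0.03 + 0.06 = 0.09.
Steady-state k*: s·k^0.43 = 0.09·k gives k* = (0.59/0.09)^(1/0.57) ≈ 27.0800.
MPK = 0.43·27.0800^(-0.57) ≈ 0.0656.
MPK < n+δ = 0.09, so the economy is dynamically inefficient (over-saving).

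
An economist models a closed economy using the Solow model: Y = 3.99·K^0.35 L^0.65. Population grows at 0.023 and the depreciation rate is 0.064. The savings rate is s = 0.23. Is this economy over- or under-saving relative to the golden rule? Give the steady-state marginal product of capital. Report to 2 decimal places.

under-saving; MPK ≈ 0.13

Capital per worker breaks even when investment replaces (n + δ)·k; here n + δ = 0.087.
Steady-state k*: s·A·k^0.35 = 0.087·k gives k* = (0.23·3.99/0.087)^(1/0.65) ≈ 37.5081.
MPK = 0.35·3.99·37.5081^(-0.65) ≈ 0.1324.
MPK > n+δ = 0.087, so the economy is dynamically efficient (under-saving).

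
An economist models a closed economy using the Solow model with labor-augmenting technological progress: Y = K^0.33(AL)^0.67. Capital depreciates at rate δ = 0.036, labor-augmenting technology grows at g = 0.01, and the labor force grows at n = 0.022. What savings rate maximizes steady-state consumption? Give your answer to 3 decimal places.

Capital per effective worker breaks even when investment replaces (n + g + δ)·k; here n + g + δ = 0.068.
At the golden rule MPK = n+g+δ, and in any Cobb-Douglas steady state s = (n+g+δ)·k/y = MPK·k/y = capital's share 0.33.

s_gold = 0.330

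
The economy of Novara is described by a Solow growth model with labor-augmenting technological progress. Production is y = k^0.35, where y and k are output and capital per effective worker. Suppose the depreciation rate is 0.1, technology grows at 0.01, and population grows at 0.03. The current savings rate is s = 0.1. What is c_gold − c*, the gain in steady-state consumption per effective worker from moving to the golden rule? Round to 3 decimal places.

Break-even investment rate: n + g + δ = 0.03 + 0.01 + 0.1 = 0.14.
Current steady state (s = 0.1): k* = (0.1/0.14)^(1/0.65) ≈ 0.5959, y* = 0.5959^0.35 ≈ 0.8343, c* = (1−0.1)·0.8343 ≈ 0.7509.
At the golden rule the marginal product of capital equals n+g+δ: 0.35·k^(0.35−1) = 0.14. Solving, k_gold = (0.35/0.14)^(1/0.65) ≈ 4.0946.
y_gold = 4.0946^0.35 ≈ 1.6379, c_gold = y_gold − 0.14·k_gold ≈ 1.0646.
Gain: Δc = 1.0646 − 0.7509 ≈ 0.3137.

Δc ≈ 0.314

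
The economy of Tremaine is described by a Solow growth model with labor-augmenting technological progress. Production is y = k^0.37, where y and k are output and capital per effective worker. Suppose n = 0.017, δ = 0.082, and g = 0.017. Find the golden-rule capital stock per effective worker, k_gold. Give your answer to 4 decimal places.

k_gold ≈ 6.3037

Capital per effective worker breaks even when investment replaces (n + g + δ)·k; here n + g + δ = 0.116.
Setting f'(k) = n+g+δ gives 0.37·k^(0.37−1) = 0.116, hence k_gold = (0.37/0.116)^(1/0.63) ≈ 6.3037.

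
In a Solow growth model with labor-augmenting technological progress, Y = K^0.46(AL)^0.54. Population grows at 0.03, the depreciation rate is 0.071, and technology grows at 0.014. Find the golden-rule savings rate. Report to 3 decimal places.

Break-even investment rate: n + g + δ = 0.03 + 0.014 + 0.071 = 0.115.
At the golden rule MPK = n+g+δ, and in any Cobb-Douglas steady state s = (n+g+δ)·k/y = MPK·k/y = capital's share 0.46.

s_gold = 0.460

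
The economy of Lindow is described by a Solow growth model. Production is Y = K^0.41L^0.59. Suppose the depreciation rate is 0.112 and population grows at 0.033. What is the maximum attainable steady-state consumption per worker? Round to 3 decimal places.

The effective depreciation rate is n + δ = 0.033 + 0.112 = 0.145.
Maximizing c = f(k) − (n+δ)·k gives f'(k) = n+δ, i.e. 0.41·k^(0.41−1) = 0.145, so k_gold = (0.41/0.145)^(1/0.59) ≈ 5.8225.
y_gold = 5.8225^0.41 ≈ 2.0592.
c_gold = y_gold − (n+δ)·k_gold = 2.0592 − 0.145·5.8225 ≈ 1.2149.

c_gold ≈ 1.215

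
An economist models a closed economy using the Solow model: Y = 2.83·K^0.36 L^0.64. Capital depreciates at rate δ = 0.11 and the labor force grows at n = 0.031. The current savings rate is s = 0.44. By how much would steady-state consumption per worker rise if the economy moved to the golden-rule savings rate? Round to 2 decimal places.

n + δ = 0.031 + 0.11 = 0.141.
Current steady state (s = 0.44): k* = (0.44·2.83/0.141)^(1/0.64) ≈ 30.0716, y* = 2.83·30.0716^0.36 ≈ 9.6366, c* = (1−0.44)·9.6366 ≈ 5.3965.
Golden rule sets MPK = n+δ: 0.36·2.83·k^(0.36−1) = 0.141, so k_gold = (0.36·2.83/0.141)^(1/0.64) ≈ 21.9778.
y_gold = 2.83·21.9778^0.36 ≈ 8.6080, c_gold = y_gold − 0.141·k_gold ≈ 5.5091.
Gain: Δc = 5.5091 − 5.3965 ≈ 0.1126.

Δc ≈ 0.11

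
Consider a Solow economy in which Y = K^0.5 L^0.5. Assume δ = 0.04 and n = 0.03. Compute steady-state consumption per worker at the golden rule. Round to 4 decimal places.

The effective depreciation rate is n + δ = 0.03 + 0.04 = 0.07.
At the golden rule the marginal product of capital equals n+δ: 0.5·k^(0.5−1) = 0.07. Solving, k_gold = (0.5/0.07)^(1/0.5) ≈ 51.0204.
y_gold = 51.0204^0.5 ≈ 7.1429.
c_gold = y_gold − (n+δ)·k_gold = 7.1429 − 0.07·51.0204 ≈ 3.5714.

c_gold ≈ 3.5714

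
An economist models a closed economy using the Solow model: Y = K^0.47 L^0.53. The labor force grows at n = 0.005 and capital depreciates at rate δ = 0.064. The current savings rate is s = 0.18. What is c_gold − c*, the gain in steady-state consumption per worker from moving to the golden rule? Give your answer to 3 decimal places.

Δc ≈ 0.986

Capital per worker breaks even when investment replaces (n + δ)·k; here n + δ = 0.069.
Current steady state (s = 0.18): k* = (0.18/0.069)^(1/0.53) ≈ 6.1053, y* = 6.1053^0.47 ≈ 2.3404, c* = (1−0.18)·2.3404 ≈ 1.9191.
Setting f'(k) = n+δ gives 0.47·k^(0.47−1) = 0.069, hence k_gold = (0.47/0.069)^(1/0.53) ≈ 37.3394.
y_gold = 37.3394^0.47 ≈ 5.4817, c_gold = y_gold − 0.069·k_gold ≈ 2.9053.
Gain: Δc = 2.9053 − 1.9191 ≈ 0.9862.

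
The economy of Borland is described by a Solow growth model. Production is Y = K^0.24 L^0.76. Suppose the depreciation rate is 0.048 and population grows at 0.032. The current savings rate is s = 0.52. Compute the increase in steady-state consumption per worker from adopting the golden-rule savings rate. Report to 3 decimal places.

The effective depreciation rate is n + δ = 0.032 + 0.048 = 0.08.
Current steady state (s = 0.52): k* = (0.52/0.08)^(1/0.76) ≈ 11.7388, y* = 11.7388^0.24 ≈ 1.8060, c* = (1−0.52)·1.8060 ≈ 0.8669.
Maximizing c = f(k) − (n+δ)·k gives f'(k) = n+δ, i.e. 0.24·k^(0.24−1) = 0.08, so k_gold = (0.24/0.08)^(1/0.76) ≈ 4.2442.
y_gold = 4.2442^0.24 ≈ 1.4147, c_gold = y_gold − 0.08·k_gold ≈ 1.0752.
Gain: Δc = 1.0752 − 0.8669 ≈ 0.2083.

Δc ≈ 0.208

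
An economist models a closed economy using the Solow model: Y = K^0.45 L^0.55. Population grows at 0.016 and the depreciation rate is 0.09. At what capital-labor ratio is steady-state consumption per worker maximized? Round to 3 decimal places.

k_gold ≈ 13.856

The effective depreciation rate is n + δ = 0.016 + 0.09 = 0.106.
At the golden rule the marginal product of capital equals n+δ: 0.45·k^(0.45−1) = 0.106. Solving, k_gold = (0.45/0.106)^(1/0.55) ≈ 13.8563.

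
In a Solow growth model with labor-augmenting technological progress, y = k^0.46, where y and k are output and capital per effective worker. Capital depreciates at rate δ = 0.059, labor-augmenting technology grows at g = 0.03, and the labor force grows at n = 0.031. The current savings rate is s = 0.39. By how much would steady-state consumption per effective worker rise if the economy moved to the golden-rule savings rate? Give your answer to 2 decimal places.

Break-even investment rate: n + g + δ = 0.031 + 0.03 + 0.059 = 0.12.
Current steady state (s = 0.39): k* = (0.39/0.12)^(1/0.54) ≈ 8.8702, y* = 8.8702^0.46 ≈ 2.7293, c* = (1−0.39)·2.7293 ≈ 1.6649.
Maximizing c = f(k) − (n+g+δ)·k gives f'(k) = n+g+δ, i.e. 0.46·k^(0.46−1) = 0.12, so k_gold = (0.46/0.12)^(1/0.54) ≈ 12.0420.
y_gold = 12.0420^0.46 ≈ 3.1414, c_gold = y_gold − 0.12·k_gold ≈ 1.6963.
Gain: Δc = 1.6963 − 1.6649 ≈ 0.0315.

Δc ≈ 0.03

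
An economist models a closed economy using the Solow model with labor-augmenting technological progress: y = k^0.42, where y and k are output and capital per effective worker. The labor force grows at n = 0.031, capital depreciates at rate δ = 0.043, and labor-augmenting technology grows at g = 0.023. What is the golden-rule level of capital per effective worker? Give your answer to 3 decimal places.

k_gold ≈ 12.513

n + g + δ = 0.031 + 0.023 + 0.043 = 0.097.
Setting f'(k) = n+g+δ gives 0.42·k^(0.42−1) = 0.097, hence k_gold = (0.42/0.097)^(1/0.58) ≈ 12.5134.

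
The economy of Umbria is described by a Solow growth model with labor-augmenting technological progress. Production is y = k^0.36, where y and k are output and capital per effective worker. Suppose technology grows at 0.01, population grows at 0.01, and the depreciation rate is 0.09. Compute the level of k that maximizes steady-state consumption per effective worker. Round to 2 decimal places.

k_gold ≈ 6.38

Break-even investment rate: n + g + δ = 0.01 + 0.01 + 0.09 = 0.11.
At the golden rule the marginal product of capital equals n+g+δ: 0.36·k^(0.36−1) = 0.11. Solving, k_gold = (0.36/0.11)^(1/0.64) ≈ 6.3760.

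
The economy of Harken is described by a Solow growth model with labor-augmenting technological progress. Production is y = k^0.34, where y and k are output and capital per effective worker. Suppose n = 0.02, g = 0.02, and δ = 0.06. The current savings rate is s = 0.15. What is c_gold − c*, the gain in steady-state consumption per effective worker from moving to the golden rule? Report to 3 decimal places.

Break-even investment rate: n + g + δ = 0.02 + 0.02 + 0.06 = 0.1.
Current steady state (s = 0.15): k* = (0.15/0.1)^(1/0.66) ≈ 1.8484, y* = 1.8484^0.34 ≈ 1.2323, c* = (1−0.15)·1.2323 ≈ 1.0474.
Maximizing c = f(k) − (n+g+δ)·k gives f'(k) = n+g+δ, i.e. 0.34·k^(0.34−1) = 0.1, so k_gold = (0.34/0.1)^(1/0.66) ≈ 6.3866.
y_gold = 6.3866^0.34 ≈ 1.8784, c_gold = y_gold − 0.1·k_gold ≈ 1.2398.
Gain: Δc = 1.2398 − 1.0474 ≈ 0.1923.

Δc ≈ 0.192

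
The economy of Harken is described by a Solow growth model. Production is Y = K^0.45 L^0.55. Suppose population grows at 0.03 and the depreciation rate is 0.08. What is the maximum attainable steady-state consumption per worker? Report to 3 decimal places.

Capital per worker breaks even when investment replaces (n + δ)·k; here n + δ = 0.11.
Golden rule sets MPK = n+δ: 0.45·k^(0.45−1) = 0.11, so k_gold = (0.45/0.11)^(1/0.55) ≈ 12.9539.
y_gold = 12.9539^0.45 ≈ 3.1665.
c_gold = y_gold − (n+δ)·k_gold = 3.1665 − 0.11·12.9539 ≈ 1.7416.

c_gold ≈ 1.742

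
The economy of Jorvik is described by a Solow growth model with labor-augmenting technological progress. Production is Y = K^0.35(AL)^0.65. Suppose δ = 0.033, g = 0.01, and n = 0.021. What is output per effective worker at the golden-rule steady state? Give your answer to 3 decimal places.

y_gold ≈ 2.496

The effective depreciation rate is n + g + δ = 0.021 + 0.01 + 0.033 = 0.064.
Maximizing c = f(k) − (n+g+δ)·k gives f'(k) = n+g+δ, i.e. 0.35·k^(0.35−1) = 0.064, so k_gold = (0.35/0.064)^(1/0.65) ≈ 13.6525.
Output: y_gold = k_gold^0.35 = 13.6525^0.35 ≈ 2.4965.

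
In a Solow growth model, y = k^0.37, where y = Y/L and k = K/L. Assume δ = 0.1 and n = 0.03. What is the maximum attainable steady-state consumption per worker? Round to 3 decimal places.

c_gold ≈ 1.164

n + δ = 0.03 + 0.1 = 0.13.
Maximizing c = f(k) − (n+δ)·k gives f'(k) = n+δ, i.e. 0.37·k^(0.37−1) = 0.13, so k_gold = (0.37/0.13)^(1/0.63) ≈ 5.2607.
y_gold = 5.2607^0.37 ≈ 1.8484.
c_gold = y_gold − (n+δ)·k_gold = 1.8484 − 0.13·5.2607 ≈ 1.1645.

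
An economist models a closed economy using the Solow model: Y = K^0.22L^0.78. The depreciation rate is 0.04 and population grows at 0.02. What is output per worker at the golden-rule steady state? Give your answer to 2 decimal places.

y_gold ≈ 1.44

n + δ = 0.02 + 0.04 = 0.06.
Maximizing c = f(k) − (n+δ)·k gives f'(k) = n+δ, i.e. 0.22·k^(0.22−1) = 0.06, so k_gold = (0.22/0.06)^(1/0.78) ≈ 5.2896.
Output: y_gold = k_gold^0.22 = 5.2896^0.22 ≈ 1.4426.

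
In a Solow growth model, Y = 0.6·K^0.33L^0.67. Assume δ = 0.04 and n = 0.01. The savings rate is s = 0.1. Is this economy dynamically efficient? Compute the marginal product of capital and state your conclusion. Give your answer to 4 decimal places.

Break-even investment rate: n + δ = 0.01 + 0.04 = 0.05.
Steady-state k*: s·A·k^0.33 = 0.05·k gives k* = (0.1·0.6/0.05)^(1/0.67) ≈ 1.3127.
MPK = 0.33·0.6·1.3127^(-0.67) ≈ 0.1650.
MPK > n+δ = 0.05, so the economy is dynamically efficient (under-saving).

dynamically efficient; MPK ≈ 0.1650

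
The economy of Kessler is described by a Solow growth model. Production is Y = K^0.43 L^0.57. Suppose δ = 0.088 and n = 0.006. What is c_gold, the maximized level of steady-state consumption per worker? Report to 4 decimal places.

c_gold ≈ 1.7948

Break-even investment rate: n + δ = 0.006 + 0.088 = 0.094.
Golden rule sets MPK = n+δ: 0.43·k^(0.43−1) = 0.094, so k_gold = (0.43/0.094)^(1/0.57) ≈ 14.4043.
y_gold = 14.4043^0.43 ≈ 3.1488.
c_gold = y_gold − (n+δ)·k_gold = 3.1488 − 0.094·14.4043 ≈ 1.7948.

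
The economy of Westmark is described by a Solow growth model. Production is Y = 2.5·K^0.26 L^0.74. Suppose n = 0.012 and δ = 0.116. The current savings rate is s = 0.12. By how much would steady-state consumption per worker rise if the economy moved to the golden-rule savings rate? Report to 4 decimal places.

Capital per worker breaks even when investment replaces (n + δ)·k; here n + δ = 0.128.
Current steady state (s = 0.12): k* = (0.12·2.5/0.128)^(1/0.74) ≈ 3.1614, y* = 2.5·3.1614^0.26 ≈ 3.3722, c* = (1−0.12)·3.3722 ≈ 2.9675.
Setting f'(k) = n+δ gives 0.26·2.5·k^(0.26−1) = 0.128, hence k_gold = (0.26·2.5/0.128)^(1/0.74) ≈ 8.9878.
y_gold = 2.5·8.9878^0.26 ≈ 4.4248, c_gold = y_gold − 0.128·k_gold ≈ 3.2743.
Gain: Δc = 3.2743 − 2.9675 ≈ 0.3068.

Δc ≈ 0.3068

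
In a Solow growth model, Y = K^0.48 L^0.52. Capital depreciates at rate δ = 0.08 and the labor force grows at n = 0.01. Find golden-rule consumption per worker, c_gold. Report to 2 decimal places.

Break-even investment rate: n + δ = 0.01 + 0.08 = 0.09.
Setting f'(k) = n+δ gives 0.48·k^(0.48−1) = 0.09, hence k_gold = (0.48/0.09)^(1/0.52) ≈ 25.0077.
y_gold = 25.0077^0.48 ≈ 4.6890.
c_gold = y_gold − (n+δ)·k_gold = 4.6890 − 0.09·25.0077 ≈ 2.4383.

c_gold ≈ 2.44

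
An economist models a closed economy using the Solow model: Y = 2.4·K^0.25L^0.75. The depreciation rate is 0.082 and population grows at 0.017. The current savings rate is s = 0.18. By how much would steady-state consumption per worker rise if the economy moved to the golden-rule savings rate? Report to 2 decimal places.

Capital per worker breaks even when investment replaces (n + δ)·k; here n + δ = 0.099.
Current steady state (s = 0.18): k* = (0.18·2.4/0.099)^(1/0.75) ≈ 7.1307, y* = 2.4·7.1307^0.25 ≈ 3.9219, c* = (1−0.18)·3.9219 ≈ 3.2159.
At the golden rule the marginal product of capital equals n+δ: 0.25·2.4·k^(0.25−1) = 0.099. Solving, k_gold = (0.25·2.4/0.099)^(1/0.75) ≈ 11.0498.
y_gold = 2.4·11.0498^0.25 ≈ 4.3757, c_gold = y_gold − 0.099·k_gold ≈ 3.2818.
Gain: Δc = 3.2818 − 3.2159 ≈ 0.0659.

Δc ≈ 0.07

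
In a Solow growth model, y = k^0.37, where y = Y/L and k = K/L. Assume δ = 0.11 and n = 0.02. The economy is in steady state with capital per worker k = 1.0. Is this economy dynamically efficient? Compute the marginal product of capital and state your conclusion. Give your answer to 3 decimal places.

Capital per worker breaks even when investment replaces (n + δ)·k; here n + δ = 0.13.
MPK = 0.37·k^(0.37−1) = 0.37·1.0^(-0.63) ≈ 0.3700.
MPK > 0.13, so the economy is dynamically efficient (under-saving).

dynamically efficient; MPK ≈ 0.370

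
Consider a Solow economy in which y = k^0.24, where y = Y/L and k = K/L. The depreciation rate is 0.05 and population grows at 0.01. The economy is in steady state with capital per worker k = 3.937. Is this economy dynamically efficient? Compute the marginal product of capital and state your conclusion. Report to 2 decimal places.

dynamically efficient; MPK ≈ 0.08

Capital per worker breaks even when investment replaces (n + δ)·k; here n + δ = 0.06.
MPK = 0.24·k^(0.24−1) = 0.24·3.937^(-0.76) ≈ 0.0847.
MPK > 0.06, so the economy is dynamically efficient (under-saving).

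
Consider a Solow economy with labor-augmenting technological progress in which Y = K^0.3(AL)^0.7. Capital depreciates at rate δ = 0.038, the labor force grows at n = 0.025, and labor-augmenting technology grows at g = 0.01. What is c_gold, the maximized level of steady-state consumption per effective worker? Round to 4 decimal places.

c_gold ≈ 1.2828

The effective depreciation rate is n + g + δ = 0.025 + 0.01 + 0.038 = 0.073.
Setting f'(k) = n+g+δ gives 0.3·k^(0.3−1) = 0.073, hence k_gold = (0.3/0.073)^(1/0.7) ≈ 7.5310.
y_gold = 7.5310^0.3 ≈ 1.8326.
c_gold = y_gold − (n+g+δ)·k_gold = 1.8326 − 0.073·7.5310 ≈ 1.2828.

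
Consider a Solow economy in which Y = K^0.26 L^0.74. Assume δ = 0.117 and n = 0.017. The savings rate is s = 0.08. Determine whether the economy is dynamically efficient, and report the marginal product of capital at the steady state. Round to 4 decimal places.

Capital per worker breaks even when investment replaces (n + δ)·k; here n + δ = 0.134.
Steady-state k*: s·k^0.26 = 0.134·k gives k* = (0.08/0.134)^(1/0.74) ≈ 0.4981.
MPK = 0.26·0.4981^(-0.74) ≈ 0.4355.
MPK > n+δ = 0.134, so the economy is dynamically efficient (under-saving).

dynamically efficient; MPK ≈ 0.4355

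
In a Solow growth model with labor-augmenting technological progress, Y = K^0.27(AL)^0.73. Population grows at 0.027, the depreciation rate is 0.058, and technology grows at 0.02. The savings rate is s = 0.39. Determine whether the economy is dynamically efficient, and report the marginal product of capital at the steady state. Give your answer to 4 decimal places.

dynamically inefficient; MPK ≈ 0.0727

The effective depreciation rate is n + g + δ = 0.027 + 0.02 + 0.058 = 0.105.
Steady-state k*: s·k^0.27 = 0.105·k gives k* = (0.39/0.105)^(1/0.73) ≈ 6.0346.
MPK = 0.27·6.0346^(-0.73) ≈ 0.0727.
MPK < n+g+δ = 0.105, so the economy is dynamically inefficient (over-saving).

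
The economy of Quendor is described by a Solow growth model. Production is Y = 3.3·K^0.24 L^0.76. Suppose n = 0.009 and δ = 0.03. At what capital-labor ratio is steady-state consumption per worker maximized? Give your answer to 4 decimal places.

Break-even investment rate: n + δ = 0.009 + 0.03 = 0.039.
Maximizing c = f(k) − (n+δ)·k gives f'(k) = n+δ, i.e. 0.24·3.3·k^(0.24−1) = 0.039, so k_gold = (0.24·3.3/0.039)^(1/0.76) ≈ 52.5540.

k_gold ≈ 52.5540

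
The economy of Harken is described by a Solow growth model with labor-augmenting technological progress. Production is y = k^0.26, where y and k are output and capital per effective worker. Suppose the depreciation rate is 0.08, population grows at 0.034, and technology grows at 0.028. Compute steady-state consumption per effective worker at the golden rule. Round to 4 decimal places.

The effective depreciation rate is n + g + δ = 0.034 + 0.028 + 0.08 = 0.142.
At the golden rule the marginal product of capital equals n+g+δ: 0.26·k^(0.26−1) = 0.142. Solving, k_gold = (0.26/0.142)^(1/0.74) ≈ 2.2645.
y_gold = 2.2645^0.26 ≈ 1.2368.
c_gold = y_gold − (n+g+δ)·k_gold = 1.2368 − 0.142·2.2645 ≈ 0.9152.

c_gold ≈ 0.9152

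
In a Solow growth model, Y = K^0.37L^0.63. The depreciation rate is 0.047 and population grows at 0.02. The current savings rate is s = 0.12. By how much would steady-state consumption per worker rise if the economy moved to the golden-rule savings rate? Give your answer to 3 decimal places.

Δc ≈ 0.479

Break-even investment rate: n + δ = 0.02 + 0.047 = 0.067.
Current steady state (s = 0.12): k* = (0.12/0.067)^(1/0.63) ≈ 2.5221, y* = 2.5221^0.37 ≈ 1.4082, c* = (1−0.12)·1.4082 ≈ 1.2392.
At the golden rule the marginal product of capital equals n+δ: 0.37·k^(0.37−1) = 0.067. Solving, k_gold = (0.37/0.067)^(1/0.63) ≈ 15.0654.
y_gold = 15.0654^0.37 ≈ 2.7280, c_gold = y_gold − 0.067·k_gold ≈ 1.7187.
Gain: Δc = 1.7187 − 1.2392 ≈ 0.4795.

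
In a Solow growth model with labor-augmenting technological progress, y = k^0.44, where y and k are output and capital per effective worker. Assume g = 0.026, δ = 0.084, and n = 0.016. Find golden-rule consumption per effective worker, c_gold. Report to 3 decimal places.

Break-even investment rate: n + g + δ = 0.016 + 0.026 + 0.084 = 0.126.
Setting f'(k) = n+g+δ gives 0.44·k^(0.44−1) = 0.126, hence k_gold = (0.44/0.126)^(1/0.56) ≈ 9.3280.
y_gold = 9.3280^0.44 ≈ 2.6712.
c_gold = y_gold − (n+g+δ)·k_gold = 2.6712 − 0.126·9.3280 ≈ 1.4959.

c_gold ≈ 1.496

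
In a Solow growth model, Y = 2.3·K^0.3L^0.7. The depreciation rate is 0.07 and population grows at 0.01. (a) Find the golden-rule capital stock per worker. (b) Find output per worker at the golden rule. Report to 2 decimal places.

(a) k_gold ≈ 21.72; (b) y_gold ≈ 5.79

n + δ = 0.01 + 0.07 = 0.08.
Setting f'(k) = n+δ gives 0.3·2.3·k^(0.3−1) = 0.08, hence k_gold = (0.3·2.3/0.08)^(1/0.7) ≈ 21.7169.
y_gold = 2.3·21.7169^0.3 ≈ 5.7912.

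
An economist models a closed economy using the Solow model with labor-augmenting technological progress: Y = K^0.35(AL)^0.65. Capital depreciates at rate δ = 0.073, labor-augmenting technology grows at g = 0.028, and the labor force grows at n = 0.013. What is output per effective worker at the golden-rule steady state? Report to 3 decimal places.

The effective depreciation rate is n + g + δ = 0.013 + 0.028 + 0.073 = 0.114.
Setting f'(k) = n+g+δ gives 0.35·k^(0.35−1) = 0.114, hence k_gold = (0.35/0.114)^(1/0.65) ≈ 5.6167.
Output: y_gold = k_gold^0.35 = 5.6167^0.35 ≈ 1.8294.

y_gold ≈ 1.829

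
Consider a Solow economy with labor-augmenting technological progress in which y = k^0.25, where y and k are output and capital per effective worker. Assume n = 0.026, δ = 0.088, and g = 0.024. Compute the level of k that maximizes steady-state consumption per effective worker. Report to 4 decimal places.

Break-even investment rate: n + g + δ = 0.026 + 0.024 + 0.088 = 0.138.
Golden rule sets MPK = n+g+δ: 0.25·k^(0.25−1) = 0.138, so k_gold = (0.25/0.138)^(1/0.75) ≈ 2.2084.

k_gold ≈ 2.2084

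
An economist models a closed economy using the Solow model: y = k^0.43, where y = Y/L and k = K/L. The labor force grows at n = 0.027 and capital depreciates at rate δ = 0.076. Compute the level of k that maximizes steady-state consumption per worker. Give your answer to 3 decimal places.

n + δ = 0.027 + 0.076 = 0.103.
Maximizing c = f(k) − (n+δ)·k gives f'(k) = n+δ, i.e. 0.43·k^(0.43−1) = 0.103, so k_gold = (0.43/0.103)^(1/0.57) ≈ 12.2695.

k_gold ≈ 12.269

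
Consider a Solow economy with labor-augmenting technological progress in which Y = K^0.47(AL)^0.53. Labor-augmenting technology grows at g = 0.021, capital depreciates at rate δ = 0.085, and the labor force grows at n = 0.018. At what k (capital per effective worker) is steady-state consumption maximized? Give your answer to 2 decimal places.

The effective depreciation rate is n + g + δ = 0.018 + 0.021 + 0.085 = 0.124.
Maximizing c = f(k) − (n+g+δ)·k gives f'(k) = n+g+δ, i.e. 0.47·k^(0.47−1) = 0.124, so k_gold = (0.47/0.124)^(1/0.53) ≈ 12.3550.

k_gold ≈ 12.35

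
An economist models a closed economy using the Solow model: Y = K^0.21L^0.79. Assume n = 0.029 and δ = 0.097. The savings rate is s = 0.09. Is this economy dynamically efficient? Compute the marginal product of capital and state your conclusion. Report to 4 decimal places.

The effective depreciation rate is n + δ = 0.029 + 0.097 = 0.126.
Steady-state k*: s·k^0.21 = 0.126·k gives k* = (0.09/0.126)^(1/0.79) ≈ 0.6532.
MPK = 0.21·0.6532^(-0.79) ≈ 0.2940.
MPK > n+δ = 0.126, so the economy is dynamically efficient (under-saving).

dynamically efficient; MPK ≈ 0.2940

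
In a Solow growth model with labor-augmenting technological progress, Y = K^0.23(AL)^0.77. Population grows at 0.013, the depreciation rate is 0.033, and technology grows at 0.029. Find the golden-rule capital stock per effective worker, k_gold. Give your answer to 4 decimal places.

k_gold ≈ 4.2858

n + g + δ = 0.013 + 0.029 + 0.033 = 0.075.
Maximizing c = f(k) − (n+g+δ)·k gives f'(k) = n+g+δ, i.e. 0.23·k^(0.23−1) = 0.075, so k_gold = (0.23/0.075)^(1/0.77) ≈ 4.2858.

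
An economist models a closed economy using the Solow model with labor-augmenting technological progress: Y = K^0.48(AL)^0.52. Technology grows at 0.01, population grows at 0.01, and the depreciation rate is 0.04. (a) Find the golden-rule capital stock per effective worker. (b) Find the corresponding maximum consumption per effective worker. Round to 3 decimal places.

The effective depreciation rate is n + g + δ = 0.01 + 0.01 + 0.04 = 0.06.
Setting f'(k) = n+g+δ gives 0.48·k^(0.48−1) = 0.06, hence k_gold = (0.48/0.06)^(1/0.52) ≈ 54.5395.
y_gold = 54.5395^0.48 ≈ 6.8174; c_gold = y_gold − 0.06·k_gold ≈ 3.5451.

(a) k_gold ≈ 54.540; (b) c_gold ≈ 3.545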